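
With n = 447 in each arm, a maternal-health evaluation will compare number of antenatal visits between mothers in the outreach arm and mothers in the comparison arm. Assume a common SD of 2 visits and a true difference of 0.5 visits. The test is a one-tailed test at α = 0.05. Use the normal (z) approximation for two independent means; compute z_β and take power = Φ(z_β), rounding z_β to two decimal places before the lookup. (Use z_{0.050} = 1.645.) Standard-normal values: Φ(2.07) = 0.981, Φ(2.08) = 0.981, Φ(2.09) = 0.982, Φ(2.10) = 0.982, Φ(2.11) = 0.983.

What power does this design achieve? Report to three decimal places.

z_β = δ·√(n/(σ₁²+σ₂²)) − z_α
    = 0.5 · √(447/8) − 1.645
    = 0.5 · 7.47496 − 1.645
    = 3.7375 − 1.645 = 2.0925 → 2.09
Power = Φ(2.09) = 0.982.

Power ≈ 0.982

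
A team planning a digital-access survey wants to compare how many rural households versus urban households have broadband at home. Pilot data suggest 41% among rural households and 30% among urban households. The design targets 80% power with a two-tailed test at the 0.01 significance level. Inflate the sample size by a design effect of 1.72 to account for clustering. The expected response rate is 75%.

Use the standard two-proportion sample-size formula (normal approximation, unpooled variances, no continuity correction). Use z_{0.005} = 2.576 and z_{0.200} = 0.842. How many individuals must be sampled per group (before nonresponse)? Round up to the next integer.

n = (z_{α/2} + z_β)² · [p₁(1−p₁) + p₂(1−p₂)] / (p₁ − p₂)²
  = (2.576 + 0.842)² · (0.41·0.59 + 0.30·0.70) / (0.11)²
  = (3.418)² · (0.2419 + 0.2100) / 0.0121
  = 11.6827 · 0.4519 / 0.0121
  = 436.32
Design effect: 1.72 × 436.32 = 750.46.
Adjust for 75% response: 750.46 / 0.75 = 1000.62.
Round up → n = 1001 per group.

n = 1001 per group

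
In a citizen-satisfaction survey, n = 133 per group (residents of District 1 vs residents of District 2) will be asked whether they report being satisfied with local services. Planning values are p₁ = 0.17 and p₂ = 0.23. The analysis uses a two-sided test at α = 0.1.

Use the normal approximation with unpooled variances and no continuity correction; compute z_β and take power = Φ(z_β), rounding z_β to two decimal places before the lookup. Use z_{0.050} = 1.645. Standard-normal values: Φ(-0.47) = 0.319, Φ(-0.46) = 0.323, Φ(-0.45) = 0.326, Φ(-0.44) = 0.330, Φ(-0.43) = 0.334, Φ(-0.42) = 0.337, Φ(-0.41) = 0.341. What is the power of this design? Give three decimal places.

z_β = |p₁−p₂|·√(n/[p₁q₁+p₂q₂]) − z_{α/2}
    = 0.06 · √(133/0.3182) − 1.645
    = 0.06 · 20.4445 − 1.645
    = 1.2267 − 1.645 = -0.4183 → -0.42
Power = Φ(-0.42) = 0.337.

Power ≈ 0.337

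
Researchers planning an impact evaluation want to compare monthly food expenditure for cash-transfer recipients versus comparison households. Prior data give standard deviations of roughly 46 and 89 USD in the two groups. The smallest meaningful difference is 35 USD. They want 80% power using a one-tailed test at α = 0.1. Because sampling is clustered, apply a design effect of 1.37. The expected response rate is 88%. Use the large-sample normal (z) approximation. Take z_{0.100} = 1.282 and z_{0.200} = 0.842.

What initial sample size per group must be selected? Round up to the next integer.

n = (z_α + z_β)² · (σ₁² + σ₂²) / δ²
  = (1.282 + 0.842)² · (46² + 89² = 10037) / 35²
  = 4.5114 · 10037 / 1225
  = 36.96
Design effect: 1.37 × 36.96 = 50.64.
Adjust for 88% response: 50.64 / 0.88 = 57.55.
Round up → n = 58 per group.

n = 58 per group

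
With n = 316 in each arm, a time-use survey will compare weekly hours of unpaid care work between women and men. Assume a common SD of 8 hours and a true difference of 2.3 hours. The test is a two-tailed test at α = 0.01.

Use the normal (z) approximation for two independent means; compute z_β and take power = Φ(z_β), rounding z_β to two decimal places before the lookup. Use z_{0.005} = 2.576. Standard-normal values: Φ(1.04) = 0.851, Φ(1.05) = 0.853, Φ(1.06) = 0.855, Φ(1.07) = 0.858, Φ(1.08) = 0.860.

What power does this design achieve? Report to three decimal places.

Power ≈ 0.851

z_β = δ·√(n/(σ₁²+σ₂²)) − z_{α/2}
    = 2.3 · √(316/128) − 2.576
    = 2.3 · 1.57123 − 2.576
    = 3.6138 − 2.576 = 1.0378 → 1.04
Power = Φ(1.04) = 0.851.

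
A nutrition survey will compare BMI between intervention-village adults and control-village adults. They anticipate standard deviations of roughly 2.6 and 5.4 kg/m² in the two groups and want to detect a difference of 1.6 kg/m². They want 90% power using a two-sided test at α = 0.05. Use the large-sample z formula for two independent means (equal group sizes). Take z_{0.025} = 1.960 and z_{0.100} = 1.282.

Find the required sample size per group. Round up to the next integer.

n = 148 per group

n = (z_{α/2} + z_β)² · (σ₁² + σ₂²) / δ²
  = (1.960 + 1.282)² · (2.6² + 5.4² = 35.92) / 1.6²
  = 10.5106 · 35.92 / 2.56
  = 147.48
Round up → n = 148 per group.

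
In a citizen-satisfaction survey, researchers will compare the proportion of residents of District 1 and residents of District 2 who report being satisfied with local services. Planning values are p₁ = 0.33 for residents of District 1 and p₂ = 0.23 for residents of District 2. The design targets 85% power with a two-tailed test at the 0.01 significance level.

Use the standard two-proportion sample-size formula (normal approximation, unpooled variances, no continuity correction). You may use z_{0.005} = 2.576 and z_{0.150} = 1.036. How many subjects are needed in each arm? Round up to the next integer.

n = (z_{α/2} + z_β)² · [p₁(1−p₁) + p₂(1−p₂)] / (p₁ − p₂)²
  = (2.576 + 1.036)² · (0.33·0.67 + 0.23·0.77) / (0.10)²
  = (3.612)² · (0.2211 + 0.1771) / 0.0100
  = 13.0465 · 0.3982 / 0.0100
  = 519.51
Round up → n = 520 per group.

n = 520 per group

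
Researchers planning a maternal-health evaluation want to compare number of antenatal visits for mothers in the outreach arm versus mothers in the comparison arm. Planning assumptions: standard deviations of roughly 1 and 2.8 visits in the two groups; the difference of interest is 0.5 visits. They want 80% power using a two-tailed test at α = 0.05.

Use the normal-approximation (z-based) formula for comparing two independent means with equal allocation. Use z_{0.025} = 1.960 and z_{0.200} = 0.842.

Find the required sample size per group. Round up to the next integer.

n = (z_{α/2} + z_β)² · (σ₁² + σ₂²) / δ²
  = (1.960 + 0.842)² · (1² + 2.8² = 8.84) / 0.5²
  = 7.8512 · 8.84 / 0.25
  = 277.62
Round up → n = 278 per group.

n = 278 per group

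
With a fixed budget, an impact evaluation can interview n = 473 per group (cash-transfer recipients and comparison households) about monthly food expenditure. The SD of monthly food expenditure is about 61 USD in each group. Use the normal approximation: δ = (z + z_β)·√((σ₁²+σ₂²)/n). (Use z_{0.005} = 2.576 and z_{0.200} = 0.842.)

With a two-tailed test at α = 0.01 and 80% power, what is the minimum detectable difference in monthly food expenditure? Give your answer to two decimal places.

δ = (z_{α/2} + z_β) · √((σ₁²+σ₂²)/n)
  = (2.576 + 0.842) · √(7442/473)
  = 3.418 · √15.7336
  = 3.418 · 3.9666
  = 13.5577

Minimum detectable difference ≈ 13.56 USD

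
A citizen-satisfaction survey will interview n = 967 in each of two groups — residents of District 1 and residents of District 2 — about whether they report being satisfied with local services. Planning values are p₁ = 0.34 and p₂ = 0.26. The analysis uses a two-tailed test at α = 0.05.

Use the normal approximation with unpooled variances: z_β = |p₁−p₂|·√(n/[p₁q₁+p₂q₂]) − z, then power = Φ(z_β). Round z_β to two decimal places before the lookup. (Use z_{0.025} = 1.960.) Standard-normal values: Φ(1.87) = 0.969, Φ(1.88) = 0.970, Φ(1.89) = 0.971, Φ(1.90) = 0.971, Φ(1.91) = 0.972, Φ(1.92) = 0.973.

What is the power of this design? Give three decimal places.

z_β = |p₁−p₂|·√(n/[p₁q₁+p₂q₂]) − z_{α/2}
    = 0.08 · √(967/0.4168) − 1.960
    = 0.08 · 48.1670 − 1.960
    = 3.8534 − 1.960 = 1.8934 → 1.89
Power = Φ(1.89) = 0.971.

Power ≈ 0.971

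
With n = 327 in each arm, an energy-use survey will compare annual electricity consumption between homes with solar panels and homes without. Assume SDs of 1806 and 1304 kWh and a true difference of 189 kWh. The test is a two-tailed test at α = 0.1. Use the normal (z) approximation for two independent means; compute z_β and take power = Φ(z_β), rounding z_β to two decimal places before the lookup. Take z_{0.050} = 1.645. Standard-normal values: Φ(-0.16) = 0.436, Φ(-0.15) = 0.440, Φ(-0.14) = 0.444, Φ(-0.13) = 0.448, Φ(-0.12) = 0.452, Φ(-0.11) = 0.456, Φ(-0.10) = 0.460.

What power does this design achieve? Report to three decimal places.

z_β = δ·√(n/(σ₁²+σ₂²)) − z_{α/2}
    = 189 · √(327/4962052) − 1.645
    = 189 · 0.00812 − 1.645
    = 1.5343 − 1.645 = -0.1107 → -0.11
Power = Φ(-0.11) = 0.456.

Power ≈ 0.456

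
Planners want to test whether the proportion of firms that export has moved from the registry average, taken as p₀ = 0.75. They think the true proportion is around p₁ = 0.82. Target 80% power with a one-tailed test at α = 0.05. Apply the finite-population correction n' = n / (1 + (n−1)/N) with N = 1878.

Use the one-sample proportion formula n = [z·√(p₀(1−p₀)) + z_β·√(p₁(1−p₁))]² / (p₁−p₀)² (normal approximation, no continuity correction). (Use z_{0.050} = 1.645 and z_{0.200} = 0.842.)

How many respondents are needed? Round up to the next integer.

n = [z_α·√(p₀q₀) + z_β·√(p₁q₁)]² / (p₁ − p₀)²
  = [1.645·√(0.75·0.25) + 0.842·√(0.82·0.18)]² / (0.07)²
  = [1.645·0.4330 + 0.842·0.3842]² / 0.0049
  = [1.0358]² / 0.0049
  = 218.95
Finite-population correction (N = 1878): 218.95 / (1 + (218.95 − 1)/1878) = 196.18.
Round up → n = 197.

n = 197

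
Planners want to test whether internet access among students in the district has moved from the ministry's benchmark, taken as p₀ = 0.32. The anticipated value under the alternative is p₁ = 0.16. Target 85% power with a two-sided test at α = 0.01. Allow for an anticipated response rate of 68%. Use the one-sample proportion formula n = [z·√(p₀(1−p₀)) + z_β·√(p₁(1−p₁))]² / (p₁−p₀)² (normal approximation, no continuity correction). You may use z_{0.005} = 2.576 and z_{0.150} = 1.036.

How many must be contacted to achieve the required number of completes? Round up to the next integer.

n = [z_{α/2}·√(p₀q₀) + z_β·√(p₁q₁)]² / (p₁ − p₀)²
  = [2.576·√(0.32·0.68) + 1.036·√(0.16·0.84)]² / (-0.16)²
  = [2.576·0.4665 + 1.036·0.3666]² / 0.0256
  = [1.5814]² / 0.0256
  = 97.69
Adjust for 68% response: 97.69 / 0.68 = 143.67.
Round up → n = 144.

n = 144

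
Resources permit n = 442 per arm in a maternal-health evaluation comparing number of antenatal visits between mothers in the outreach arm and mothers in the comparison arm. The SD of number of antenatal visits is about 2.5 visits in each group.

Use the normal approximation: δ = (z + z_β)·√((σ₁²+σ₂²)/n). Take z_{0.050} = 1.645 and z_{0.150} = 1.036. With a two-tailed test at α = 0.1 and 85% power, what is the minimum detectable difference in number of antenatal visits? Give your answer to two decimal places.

δ = (z_{α/2} + z_β) · √((σ₁²+σ₂²)/n)
  = (1.645 + 1.036) · √(12.5/442)
  = 2.681 · √0.02828
  = 2.681 · 0.1682
  = 0.4509

Minimum detectable difference ≈ 0.45 visits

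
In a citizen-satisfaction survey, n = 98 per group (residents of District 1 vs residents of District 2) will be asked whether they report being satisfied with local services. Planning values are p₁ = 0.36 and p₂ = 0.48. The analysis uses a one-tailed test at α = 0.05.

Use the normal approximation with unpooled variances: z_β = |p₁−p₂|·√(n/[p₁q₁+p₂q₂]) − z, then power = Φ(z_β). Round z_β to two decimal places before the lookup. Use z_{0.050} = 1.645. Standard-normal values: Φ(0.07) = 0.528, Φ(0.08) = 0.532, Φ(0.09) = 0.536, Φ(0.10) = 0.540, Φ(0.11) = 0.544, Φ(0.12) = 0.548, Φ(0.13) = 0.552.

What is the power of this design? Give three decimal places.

z_β = |p₁−p₂|·√(n/[p₁q₁+p₂q₂]) − z_α
    = 0.12 · √(98/0.4800) − 1.645
    = 0.12 · 14.2887 − 1.645
    = 1.7146 − 1.645 = 0.0696 → 0.07
Power = Φ(0.07) = 0.528.

Power ≈ 0.528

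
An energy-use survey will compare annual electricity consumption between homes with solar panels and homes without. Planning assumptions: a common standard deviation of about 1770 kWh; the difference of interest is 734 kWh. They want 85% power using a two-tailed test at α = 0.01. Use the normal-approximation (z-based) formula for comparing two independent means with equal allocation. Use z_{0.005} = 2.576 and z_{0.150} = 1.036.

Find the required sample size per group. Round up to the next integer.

n = (z_{α/2} + z_β)² · (σ₁² + σ₂²) / δ²
  = (2.576 + 1.036)² · (2·1770² = 6265800) / 734²
  = 13.0465 · 6265800 / 538756
  = 151.73
Round up → n = 152 per group.

n = 152 per group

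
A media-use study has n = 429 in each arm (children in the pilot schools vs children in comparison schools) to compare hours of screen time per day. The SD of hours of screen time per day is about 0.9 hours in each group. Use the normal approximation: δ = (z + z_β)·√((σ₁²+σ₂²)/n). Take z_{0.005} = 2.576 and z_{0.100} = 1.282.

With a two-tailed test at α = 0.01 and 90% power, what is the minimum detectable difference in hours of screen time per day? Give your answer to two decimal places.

Minimum detectable difference ≈ 0.24 hours

δ = (z_{α/2} + z_β) · √((σ₁²+σ₂²)/n)
  = (2.576 + 1.282) · √(1.62/429)
  = 3.858 · √0.00378
  = 3.858 · 0.0615
  = 0.2371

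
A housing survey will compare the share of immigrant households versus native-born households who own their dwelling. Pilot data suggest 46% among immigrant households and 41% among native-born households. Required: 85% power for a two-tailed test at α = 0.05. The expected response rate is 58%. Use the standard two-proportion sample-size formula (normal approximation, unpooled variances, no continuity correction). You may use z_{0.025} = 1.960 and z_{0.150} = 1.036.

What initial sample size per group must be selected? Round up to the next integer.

n = 3036 per group

n = (z_{α/2} + z_β)² · [p₁(1−p₁) + p₂(1−p₂)] / (p₁ − p₂)²
  = (1.960 + 1.036)² · (0.46·0.54 + 0.41·0.59) / (0.05)²
  = (2.996)² · (0.2484 + 0.2419) / 0.0025
  = 8.9760 · 0.4903 / 0.0025
  = 1760.38
Adjust for 58% response: 1760.38 / 0.58 = 3035.13.
Round up → n = 3036 per group.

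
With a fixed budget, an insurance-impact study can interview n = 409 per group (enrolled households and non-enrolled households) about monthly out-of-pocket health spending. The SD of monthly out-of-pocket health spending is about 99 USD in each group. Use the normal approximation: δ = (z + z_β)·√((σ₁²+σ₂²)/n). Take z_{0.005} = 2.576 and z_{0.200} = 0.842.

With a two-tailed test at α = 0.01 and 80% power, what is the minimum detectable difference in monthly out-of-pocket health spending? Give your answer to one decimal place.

Minimum detectable difference ≈ 23.7 USD

δ = (z_{α/2} + z_β) · √((σ₁²+σ₂²)/n)
  = (2.576 + 0.842) · √(19602/409)
  = 3.418 · √47.9267
  = 3.418 · 6.9229
  = 23.6625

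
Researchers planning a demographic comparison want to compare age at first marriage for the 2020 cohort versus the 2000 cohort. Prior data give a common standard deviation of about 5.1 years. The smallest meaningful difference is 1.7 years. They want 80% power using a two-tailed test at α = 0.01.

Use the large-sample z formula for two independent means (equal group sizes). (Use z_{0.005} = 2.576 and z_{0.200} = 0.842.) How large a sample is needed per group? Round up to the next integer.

n = (z_{α/2} + z_β)² · (σ₁² + σ₂²) / δ²
  = (2.576 + 0.842)² · (2·5.1² = 52.02) / 1.7²
  = 11.6827 · 52.02 / 2.89
  = 210.29
Round up → n = 211 per group.

n = 211 per group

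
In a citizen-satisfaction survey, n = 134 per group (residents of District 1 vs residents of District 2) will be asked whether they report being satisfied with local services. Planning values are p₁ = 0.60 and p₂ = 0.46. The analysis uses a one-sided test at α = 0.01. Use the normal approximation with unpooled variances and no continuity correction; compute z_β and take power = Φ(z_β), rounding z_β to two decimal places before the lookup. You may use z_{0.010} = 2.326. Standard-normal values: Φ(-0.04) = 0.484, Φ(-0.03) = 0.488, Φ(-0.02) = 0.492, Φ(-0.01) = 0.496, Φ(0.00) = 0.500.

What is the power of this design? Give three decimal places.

Power ≈ 0.496

z_β = |p₁−p₂|·√(n/[p₁q₁+p₂q₂]) − z_α
    = 0.14 · √(134/0.4884) − 2.326
    = 0.14 · 16.5640 − 2.326
    = 2.3190 − 2.326 = -0.0070 → -0.01
Power = Φ(-0.01) = 0.496.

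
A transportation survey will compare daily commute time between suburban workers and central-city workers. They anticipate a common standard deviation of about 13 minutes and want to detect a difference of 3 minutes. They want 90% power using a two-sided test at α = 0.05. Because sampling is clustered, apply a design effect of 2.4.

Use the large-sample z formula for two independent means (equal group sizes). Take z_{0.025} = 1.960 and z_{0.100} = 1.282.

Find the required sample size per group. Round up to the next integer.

n = 948 per group

n = (z_{α/2} + z_β)² · (σ₁² + σ₂²) / δ²
  = (1.960 + 1.282)² · (2·13² = 338) / 3²
  = 10.5106 · 338 / 9
  = 394.73
Design effect: 2.4 × 394.73 = 947.35.
Round up → n = 948 per group.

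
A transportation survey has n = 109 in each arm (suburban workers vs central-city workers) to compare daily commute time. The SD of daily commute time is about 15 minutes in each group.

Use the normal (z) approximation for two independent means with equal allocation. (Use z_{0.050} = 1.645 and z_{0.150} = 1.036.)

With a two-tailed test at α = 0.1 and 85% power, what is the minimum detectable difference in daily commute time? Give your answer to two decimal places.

δ = (z_{α/2} + z_β) · √((σ₁²+σ₂²)/n)
  = (1.645 + 1.036) · √(450/109)
  = 2.681 · √4.1284
  = 2.681 · 2.0319
  = 5.4474

Minimum detectable difference ≈ 5.45 minutes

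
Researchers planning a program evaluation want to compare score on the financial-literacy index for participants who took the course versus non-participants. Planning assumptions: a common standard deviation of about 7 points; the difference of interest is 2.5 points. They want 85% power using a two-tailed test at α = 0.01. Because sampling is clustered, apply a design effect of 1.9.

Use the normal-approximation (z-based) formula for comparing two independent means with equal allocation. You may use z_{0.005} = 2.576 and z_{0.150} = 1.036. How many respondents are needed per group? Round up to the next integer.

n = 389 per group

n = (z_{α/2} + z_β)² · (σ₁² + σ₂²) / δ²
  = (2.576 + 1.036)² · (2·7² = 98) / 2.5²
  = 13.0465 · 98 / 6.25
  = 204.57
Design effect: 1.9 × 204.57 = 388.68.
Round up → n = 389 per group.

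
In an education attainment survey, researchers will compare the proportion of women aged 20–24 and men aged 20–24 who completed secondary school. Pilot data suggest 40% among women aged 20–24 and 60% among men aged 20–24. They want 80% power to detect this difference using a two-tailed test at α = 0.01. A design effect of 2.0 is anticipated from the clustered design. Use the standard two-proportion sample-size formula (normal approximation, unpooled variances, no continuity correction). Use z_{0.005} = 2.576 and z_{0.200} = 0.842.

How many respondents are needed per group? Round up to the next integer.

n = 281 per group

n = (z_{α/2} + z_β)² · [p₁(1−p₁) + p₂(1−p₂)] / (p₁ − p₂)²
  = (2.576 + 0.842)² · (0.40·0.60 + 0.60·0.40) / (-0.20)²
  = (3.418)² · (0.2400 + 0.2400) / 0.0400
  = 11.6827 · 0.4800 / 0.0400
  = 140.19
Design effect: 2.0 × 140.19 = 280.39.
Round up → n = 281 per group.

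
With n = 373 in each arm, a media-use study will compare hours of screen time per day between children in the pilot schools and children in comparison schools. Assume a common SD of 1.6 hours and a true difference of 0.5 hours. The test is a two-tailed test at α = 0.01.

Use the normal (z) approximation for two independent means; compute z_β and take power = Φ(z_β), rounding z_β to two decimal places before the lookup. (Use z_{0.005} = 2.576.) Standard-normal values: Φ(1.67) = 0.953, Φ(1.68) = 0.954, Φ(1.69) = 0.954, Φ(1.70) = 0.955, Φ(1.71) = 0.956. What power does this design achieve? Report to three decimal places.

Power ≈ 0.954

z_β = δ·√(n/(σ₁²+σ₂²)) − z_{α/2}
    = 0.5 · √(373/5.12) − 2.576
    = 0.5 · 8.53531 − 2.576
    = 4.2677 − 2.576 = 1.6917 → 1.69
Power = Φ(1.69) = 0.954.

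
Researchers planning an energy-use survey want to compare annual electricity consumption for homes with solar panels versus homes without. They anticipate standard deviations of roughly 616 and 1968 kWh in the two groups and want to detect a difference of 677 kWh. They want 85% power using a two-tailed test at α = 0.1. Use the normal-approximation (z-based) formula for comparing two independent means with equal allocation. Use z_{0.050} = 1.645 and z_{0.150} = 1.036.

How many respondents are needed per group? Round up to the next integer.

n = (z_{α/2} + z_β)² · (σ₁² + σ₂²) / δ²
  = (1.645 + 1.036)² · (616² + 1968² = 4252480) / 677²
  = 7.1878 · 4252480 / 458329
  = 66.69
Round up → n = 67 per group.

n = 67 per group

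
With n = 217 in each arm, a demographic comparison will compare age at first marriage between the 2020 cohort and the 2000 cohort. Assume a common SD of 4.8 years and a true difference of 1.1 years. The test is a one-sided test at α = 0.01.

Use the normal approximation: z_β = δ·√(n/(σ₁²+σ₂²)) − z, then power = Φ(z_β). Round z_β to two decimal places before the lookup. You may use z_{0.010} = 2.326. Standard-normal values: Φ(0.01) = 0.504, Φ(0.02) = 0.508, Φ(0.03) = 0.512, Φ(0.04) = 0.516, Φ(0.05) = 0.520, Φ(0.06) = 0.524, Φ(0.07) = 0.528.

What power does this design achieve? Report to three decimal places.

z_β = δ·√(n/(σ₁²+σ₂²)) − z_α
    = 1.1 · √(217/46.08) − 2.326
    = 1.1 · 2.17007 − 2.326
    = 2.3871 − 2.326 = 0.0611 → 0.06
Power = Φ(0.06) = 0.524.

Power ≈ 0.524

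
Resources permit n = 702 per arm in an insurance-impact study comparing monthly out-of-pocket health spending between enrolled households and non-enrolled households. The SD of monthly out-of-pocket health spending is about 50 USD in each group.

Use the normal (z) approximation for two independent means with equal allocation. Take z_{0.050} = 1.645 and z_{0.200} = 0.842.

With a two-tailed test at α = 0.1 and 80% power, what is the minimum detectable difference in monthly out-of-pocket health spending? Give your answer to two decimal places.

δ = (z_{α/2} + z_β) · √((σ₁²+σ₂²)/n)
  = (1.645 + 0.842) · √(5000/702)
  = 2.487 · √7.1225
  = 2.487 · 2.6688
  = 6.6373

Minimum detectable difference ≈ 6.64 USD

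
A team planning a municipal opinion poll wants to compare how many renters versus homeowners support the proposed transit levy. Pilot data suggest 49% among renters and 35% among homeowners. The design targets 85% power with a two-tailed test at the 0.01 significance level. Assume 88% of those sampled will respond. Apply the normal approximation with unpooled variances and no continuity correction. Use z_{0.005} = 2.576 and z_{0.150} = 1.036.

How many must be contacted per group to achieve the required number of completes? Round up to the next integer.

n = 362 per group

n = (z_{α/2} + z_β)² · [p₁(1−p₁) + p₂(1−p₂)] / (p₁ − p₂)²
  = (2.576 + 1.036)² · (0.49·0.51 + 0.35·0.65) / (0.14)²
  = (3.612)² · (0.2499 + 0.2275) / 0.0196
  = 13.0465 · 0.4774 / 0.0196
  = 317.78
Adjust for 88% response: 317.78 / 0.88 = 361.11.
Round up → n = 362 per group.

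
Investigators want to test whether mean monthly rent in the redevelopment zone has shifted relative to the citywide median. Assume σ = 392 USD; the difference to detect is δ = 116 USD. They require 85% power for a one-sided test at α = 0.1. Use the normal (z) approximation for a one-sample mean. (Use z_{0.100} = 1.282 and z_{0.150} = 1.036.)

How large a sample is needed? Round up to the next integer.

n = (z_α + z_β)² · σ² / δ²
  = (1.282 + 1.036)² · 392² / 116²
  = 5.3731 · 153664 / 13456
  = 61.36
Round up → n = 62.

n = 62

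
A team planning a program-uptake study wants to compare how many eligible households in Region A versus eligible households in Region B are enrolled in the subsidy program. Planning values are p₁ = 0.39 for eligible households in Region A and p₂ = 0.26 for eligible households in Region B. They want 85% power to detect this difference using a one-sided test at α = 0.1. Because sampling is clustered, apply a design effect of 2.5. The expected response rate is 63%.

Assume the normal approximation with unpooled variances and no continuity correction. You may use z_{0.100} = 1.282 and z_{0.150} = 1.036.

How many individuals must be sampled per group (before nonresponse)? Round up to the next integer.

n = (z_α + z_β)² · [p₁(1−p₁) + p₂(1−p₂)] / (p₁ − p₂)²
  = (1.282 + 1.036)² · (0.39·0.61 + 0.26·0.74) / (0.13)²
  = (2.318)² · (0.2379 + 0.1924) / 0.0169
  = 5.3731 · 0.4303 / 0.0169
  = 136.81
Design effect: 2.5 × 136.81 = 342.02.
Adjust for 63% response: 342.02 / 0.63 = 542.89.
Round up → n = 543 per group.

n = 543 per group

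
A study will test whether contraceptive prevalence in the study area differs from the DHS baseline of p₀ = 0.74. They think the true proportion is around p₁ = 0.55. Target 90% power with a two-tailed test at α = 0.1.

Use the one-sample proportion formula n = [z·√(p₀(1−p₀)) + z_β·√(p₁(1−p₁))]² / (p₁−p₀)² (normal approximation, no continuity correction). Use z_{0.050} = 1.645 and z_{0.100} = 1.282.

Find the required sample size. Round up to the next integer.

n = [z_{α/2}·√(p₀q₀) + z_β·√(p₁q₁)]² / (p₁ − p₀)²
  = [1.645·√(0.74·0.26) + 1.282·√(0.55·0.45)]² / (-0.19)²
  = [1.645·0.4386 + 1.282·0.4975]² / 0.0361
  = [1.3593]² / 0.0361
  = 51.19
Round up → n = 52.

n = 52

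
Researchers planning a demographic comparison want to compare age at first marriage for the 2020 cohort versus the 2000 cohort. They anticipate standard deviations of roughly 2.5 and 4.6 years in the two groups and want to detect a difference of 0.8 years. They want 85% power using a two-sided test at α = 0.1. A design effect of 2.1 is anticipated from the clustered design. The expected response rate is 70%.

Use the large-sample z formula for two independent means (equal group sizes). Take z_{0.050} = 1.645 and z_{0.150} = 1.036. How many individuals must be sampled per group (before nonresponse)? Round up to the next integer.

n = 924 per group

n = (z_{α/2} + z_β)² · (σ₁² + σ₂²) / δ²
  = (1.645 + 1.036)² · (2.5² + 4.6² = 27.41) / 0.8²
  = 7.1878 · 27.41 / 0.64
  = 307.84
Design effect: 2.1 × 307.84 = 646.46.
Adjust for 70% response: 646.46 / 0.70 = 923.51.
Round up → n = 924 per group.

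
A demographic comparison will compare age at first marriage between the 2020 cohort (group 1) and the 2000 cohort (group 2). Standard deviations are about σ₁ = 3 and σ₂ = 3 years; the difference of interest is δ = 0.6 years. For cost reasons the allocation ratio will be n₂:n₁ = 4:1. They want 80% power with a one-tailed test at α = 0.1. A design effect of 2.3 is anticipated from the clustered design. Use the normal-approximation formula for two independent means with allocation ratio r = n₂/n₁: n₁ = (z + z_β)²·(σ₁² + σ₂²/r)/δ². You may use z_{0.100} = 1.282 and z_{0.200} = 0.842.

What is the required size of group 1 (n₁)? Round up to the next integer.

n₁ = 325

n₁ = (z_α + z_β)² · (σ₁² + σ₂²/r) / δ²
   = (1.282 + 0.842)² · (3² + 3²/4) / 0.6²
   = 4.5114 · (9 + 2.25) / 0.36
   = 4.5114 · 11.25 / 0.36
   = 140.98
Design effect: 2.3 × 140.98 = 324.26.
Round up → n₁ = 325; n₂ = r·n₁ = 4 × 325 = 1300.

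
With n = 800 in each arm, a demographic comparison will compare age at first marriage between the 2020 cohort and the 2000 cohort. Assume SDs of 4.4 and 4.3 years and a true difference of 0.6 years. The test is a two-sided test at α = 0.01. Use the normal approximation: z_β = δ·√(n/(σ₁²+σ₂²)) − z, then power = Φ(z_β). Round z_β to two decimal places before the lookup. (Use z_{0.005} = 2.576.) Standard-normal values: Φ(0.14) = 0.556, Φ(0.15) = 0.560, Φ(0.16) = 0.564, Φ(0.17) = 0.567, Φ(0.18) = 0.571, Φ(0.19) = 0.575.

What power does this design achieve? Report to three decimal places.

Power ≈ 0.571

z_β = δ·√(n/(σ₁²+σ₂²)) − z_{α/2}
    = 0.6 · √(800/37.85) − 2.576
    = 0.6 · 4.59740 − 2.576
    = 2.7584 − 2.576 = 0.1824 → 0.18
Power = Φ(0.18) = 0.571.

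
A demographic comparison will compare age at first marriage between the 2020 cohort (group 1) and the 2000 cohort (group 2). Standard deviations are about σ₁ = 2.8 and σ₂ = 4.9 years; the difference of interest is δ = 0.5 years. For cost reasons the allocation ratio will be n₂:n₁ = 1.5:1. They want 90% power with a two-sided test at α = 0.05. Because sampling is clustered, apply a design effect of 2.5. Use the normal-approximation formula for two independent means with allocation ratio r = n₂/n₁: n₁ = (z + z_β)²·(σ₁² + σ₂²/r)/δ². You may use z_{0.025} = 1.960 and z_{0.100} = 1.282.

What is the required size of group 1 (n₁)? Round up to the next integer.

n₁ = 2507

n₁ = (z_{α/2} + z_β)² · (σ₁² + σ₂²/r) / δ²
   = (1.960 + 1.282)² · (2.8² + 4.9²/1.5) / 0.5²
   = 10.5106 · (7.84 + 16.0067) / 0.25
   = 10.5106 · 23.8467 / 0.25
   = 1002.57
Design effect: 2.5 × 1002.57 = 2506.42.
Round up → n₁ = 2507; n₂ = r·n₁ = 1.5 × 2507 = 3761.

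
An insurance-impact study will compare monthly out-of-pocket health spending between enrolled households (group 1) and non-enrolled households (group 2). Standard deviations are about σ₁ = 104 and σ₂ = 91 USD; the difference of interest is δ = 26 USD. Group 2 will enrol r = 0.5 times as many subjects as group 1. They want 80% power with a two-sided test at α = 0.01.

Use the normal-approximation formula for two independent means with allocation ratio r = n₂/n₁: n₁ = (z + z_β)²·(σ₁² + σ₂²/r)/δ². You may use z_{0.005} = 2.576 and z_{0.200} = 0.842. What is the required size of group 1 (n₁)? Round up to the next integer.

n₁ = 474

n₁ = (z_{α/2} + z_β)² · (σ₁² + σ₂²/r) / δ²
   = (2.576 + 0.842)² · (104² + 91²/0.5) / 26²
   = 11.6827 · (10816 + 16562) / 676
   = 11.6827 · 27378 / 676
   = 473.15
Round up → n₁ = 474; n₂ = r·n₁ = 0.5 × 474 = 237.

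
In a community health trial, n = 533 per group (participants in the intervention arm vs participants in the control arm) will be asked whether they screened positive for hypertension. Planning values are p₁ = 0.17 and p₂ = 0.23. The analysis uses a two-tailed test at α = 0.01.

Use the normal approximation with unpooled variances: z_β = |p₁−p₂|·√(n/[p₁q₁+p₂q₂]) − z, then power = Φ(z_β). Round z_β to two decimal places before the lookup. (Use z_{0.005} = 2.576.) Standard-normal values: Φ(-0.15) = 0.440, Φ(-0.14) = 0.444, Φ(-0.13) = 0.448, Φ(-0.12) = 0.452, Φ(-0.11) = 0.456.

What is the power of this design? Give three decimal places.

z_β = |p₁−p₂|·√(n/[p₁q₁+p₂q₂]) − z_{α/2}
    = 0.06 · √(533/0.3182) − 2.576
    = 0.06 · 40.9273 − 2.576
    = 2.4556 − 2.576 = -0.1204 → -0.12
Power = Φ(-0.12) = 0.452.

Power ≈ 0.452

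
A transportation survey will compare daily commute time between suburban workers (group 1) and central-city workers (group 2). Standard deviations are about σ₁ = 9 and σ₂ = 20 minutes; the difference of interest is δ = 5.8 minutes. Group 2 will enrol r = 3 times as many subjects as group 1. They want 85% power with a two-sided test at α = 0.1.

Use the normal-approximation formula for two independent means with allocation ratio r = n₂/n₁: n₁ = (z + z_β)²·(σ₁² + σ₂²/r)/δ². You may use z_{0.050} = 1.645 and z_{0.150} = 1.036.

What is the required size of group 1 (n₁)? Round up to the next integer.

n₁ = 46

n₁ = (z_{α/2} + z_β)² · (σ₁² + σ₂²/r) / δ²
   = (1.645 + 1.036)² · (9² + 20²/3) / 5.8²
   = 7.1878 · (81 + 133.3333) / 33.64
   = 7.1878 · 214.3333 / 33.64
   = 45.80
Round up → n₁ = 46; n₂ = r·n₁ = 3 × 46 = 138.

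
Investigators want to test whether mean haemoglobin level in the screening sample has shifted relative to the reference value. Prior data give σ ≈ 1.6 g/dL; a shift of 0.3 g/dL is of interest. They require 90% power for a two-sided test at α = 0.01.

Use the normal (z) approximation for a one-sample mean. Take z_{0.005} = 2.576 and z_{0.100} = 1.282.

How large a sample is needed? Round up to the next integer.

n = 424

n = (z_{α/2} + z_β)² · σ² / δ²
  = (2.576 + 1.282)² · 1.6² / 0.3²
  = 14.8842 · 2.56 / 0.09
  = 423.37
Round up → n = 424.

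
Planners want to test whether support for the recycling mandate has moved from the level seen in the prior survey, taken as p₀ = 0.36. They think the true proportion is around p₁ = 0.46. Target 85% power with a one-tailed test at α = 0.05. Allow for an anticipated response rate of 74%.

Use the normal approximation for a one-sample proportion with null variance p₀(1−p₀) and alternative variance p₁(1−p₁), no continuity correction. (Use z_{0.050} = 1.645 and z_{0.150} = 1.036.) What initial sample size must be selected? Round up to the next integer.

n = [z_α·√(p₀q₀) + z_β·√(p₁q₁)]² / (p₁ − p₀)²
  = [1.645·√(0.36·0.64) + 1.036·√(0.46·0.54)]² / (0.10)²
  = [1.645·0.4800 + 1.036·0.4984]² / 0.0100
  = [1.3059]² / 0.0100
  = 170.55
Adjust for 74% response: 170.55 / 0.74 = 230.47.
Round up → n = 231.

n = 231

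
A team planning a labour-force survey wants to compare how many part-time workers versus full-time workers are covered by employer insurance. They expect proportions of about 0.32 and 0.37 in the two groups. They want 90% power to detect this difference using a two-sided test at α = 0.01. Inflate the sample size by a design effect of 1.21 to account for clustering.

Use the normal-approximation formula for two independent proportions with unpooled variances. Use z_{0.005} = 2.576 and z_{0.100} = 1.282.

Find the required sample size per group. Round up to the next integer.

n = (z_{α/2} + z_β)² · [p₁(1−p₁) + p₂(1−p₂)] / (p₁ − p₂)²
  = (2.576 + 1.282)² · (0.32·0.68 + 0.37·0.63) / (-0.05)²
  = (3.858)² · (0.2176 + 0.2331) / 0.0025
  = 14.8842 · 0.4507 / 0.0025
  = 2683.32
Design effect: 1.21 × 2683.32 = 3246.81.
Round up → n = 3247 per group.

n = 3247 per group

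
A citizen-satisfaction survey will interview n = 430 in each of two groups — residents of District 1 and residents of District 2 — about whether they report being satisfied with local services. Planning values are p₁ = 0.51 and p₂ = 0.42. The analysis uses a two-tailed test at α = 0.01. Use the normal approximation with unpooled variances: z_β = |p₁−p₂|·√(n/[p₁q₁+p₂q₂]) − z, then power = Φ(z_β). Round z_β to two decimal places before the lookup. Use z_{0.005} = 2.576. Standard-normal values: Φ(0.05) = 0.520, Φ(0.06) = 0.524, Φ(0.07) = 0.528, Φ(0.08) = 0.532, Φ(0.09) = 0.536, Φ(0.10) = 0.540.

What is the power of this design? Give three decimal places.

Power ≈ 0.532

z_β = |p₁−p₂|·√(n/[p₁q₁+p₂q₂]) − z_{α/2}
    = 0.09 · √(430/0.4935) − 2.576
    = 0.09 · 29.5183 − 2.576
    = 2.6566 − 2.576 = 0.0806 → 0.08
Power = Φ(0.08) = 0.532.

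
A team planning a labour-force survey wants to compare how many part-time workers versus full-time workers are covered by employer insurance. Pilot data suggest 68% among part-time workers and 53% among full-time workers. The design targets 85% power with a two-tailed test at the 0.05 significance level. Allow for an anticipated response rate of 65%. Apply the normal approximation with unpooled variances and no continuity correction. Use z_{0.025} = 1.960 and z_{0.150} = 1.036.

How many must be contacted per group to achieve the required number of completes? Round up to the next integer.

n = 287 per group

n = (z_{α/2} + z_β)² · [p₁(1−p₁) + p₂(1−p₂)] / (p₁ − p₂)²
  = (1.960 + 1.036)² · (0.68·0.32 + 0.53·0.47) / (0.15)²
  = (2.996)² · (0.2176 + 0.2491) / 0.0225
  = 8.9760 · 0.4667 / 0.0225
  = 186.18
Adjust for 65% response: 186.18 / 0.65 = 286.43.
Round up → n = 287 per group.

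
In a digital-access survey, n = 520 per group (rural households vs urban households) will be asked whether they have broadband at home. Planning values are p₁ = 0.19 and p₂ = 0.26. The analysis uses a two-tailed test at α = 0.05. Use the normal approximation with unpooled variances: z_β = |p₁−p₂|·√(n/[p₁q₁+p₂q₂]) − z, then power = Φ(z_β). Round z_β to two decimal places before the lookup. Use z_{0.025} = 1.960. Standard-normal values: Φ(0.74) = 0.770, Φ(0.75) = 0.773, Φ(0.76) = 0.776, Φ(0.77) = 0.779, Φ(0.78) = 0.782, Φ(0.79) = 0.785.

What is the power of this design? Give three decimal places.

z_β = |p₁−p₂|·√(n/[p₁q₁+p₂q₂]) − z_{α/2}
    = 0.07 · √(520/0.3463) − 1.960
    = 0.07 · 38.7503 − 1.960
    = 2.7125 − 1.960 = 0.7525 → 0.75
Power = Φ(0.75) = 0.773.

Power ≈ 0.773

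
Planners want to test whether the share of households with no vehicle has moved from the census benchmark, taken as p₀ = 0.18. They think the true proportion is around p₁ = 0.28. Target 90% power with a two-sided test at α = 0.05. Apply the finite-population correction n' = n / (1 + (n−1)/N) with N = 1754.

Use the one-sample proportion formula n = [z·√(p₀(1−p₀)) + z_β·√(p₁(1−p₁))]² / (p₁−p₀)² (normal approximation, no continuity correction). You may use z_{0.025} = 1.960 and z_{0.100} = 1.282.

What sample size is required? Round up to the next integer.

n = [z_{α/2}·√(p₀q₀) + z_β·√(p₁q₁)]² / (p₁ − p₀)²
  = [1.960·√(0.18·0.82) + 1.282·√(0.28·0.72)]² / (0.10)²
  = [1.960·0.3842 + 1.282·0.4490]² / 0.0100
  = [1.3286]² / 0.0100
  = 176.52
Finite-population correction (N = 1754): 176.52 / (1 + (176.52 − 1)/1754) = 160.47.
Round up → n = 161.

n = 161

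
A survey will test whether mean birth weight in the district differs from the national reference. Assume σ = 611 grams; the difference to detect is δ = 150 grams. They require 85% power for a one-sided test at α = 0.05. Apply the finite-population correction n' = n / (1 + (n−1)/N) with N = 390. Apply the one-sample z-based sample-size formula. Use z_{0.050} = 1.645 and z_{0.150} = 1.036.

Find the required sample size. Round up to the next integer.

n = 92

n = (z_α + z_β)² · σ² / δ²
  = (1.645 + 1.036)² · 611² / 150²
  = 7.1878 · 373321 / 22500
  = 119.26
Finite-population correction (N = 390): 119.26 / (1 + (119.26 − 1)/390) = 91.51.
Round up → n = 92.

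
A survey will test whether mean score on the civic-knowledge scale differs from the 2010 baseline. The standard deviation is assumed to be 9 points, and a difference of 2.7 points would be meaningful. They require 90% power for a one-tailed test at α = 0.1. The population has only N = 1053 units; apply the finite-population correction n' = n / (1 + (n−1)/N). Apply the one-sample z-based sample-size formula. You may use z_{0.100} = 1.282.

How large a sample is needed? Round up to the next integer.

n = (z_α + z_β)² · σ² / δ²
  = (1.282 + 1.282)² · 9² / 2.7²
  = 6.5741 · 81 / 7.29
  = 73.05
Finite-population correction (N = 1053): 73.05 / (1 + (73.05 − 1)/1053) = 68.37.
Round up → n = 69.

n = 69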